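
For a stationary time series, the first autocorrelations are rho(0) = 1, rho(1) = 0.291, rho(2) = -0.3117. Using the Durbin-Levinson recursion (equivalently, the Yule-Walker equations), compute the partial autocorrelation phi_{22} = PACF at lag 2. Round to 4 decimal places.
\phi_{22} = -0.4331

The PACF at lag k is phi_{kk}, the last component of the solution
to the Yule-Walker system G_k phi = r_k where
  (G_k)_{ij} = rho(|i - j|), (r_k)_i = rho(i), i,j = 1..k.
Equivalently, Durbin-Levinson gives phi_{kk} iteratively:
  phi_{11} = rho(1)
  phi_{kk} = [rho(k) - sum_{j=1..k-1} phi_{k-1,j} rho(k-j)]
            / [1 - sum_{j=1..k-1} phi_{k-1,j} rho(j)],
  phi_{k,j} = phi_{k-1,j} - phi_{kk} phi_{k-1,k-j},  j = 1..k-1.
Step k = 1:
  phi_11 = rho(1) = 0.291.
Step k = 2:
  phi_22 = [rho(2) - phi_11 rho(1)] / [1 - phi_11 rho(1)] = [-0.3117 - (0.291)(0.291)] / [1 - (0.291)(0.291)]
         = -0.396381 / 0.915319 = -0.4331.
Therefore phi_{22} = -0.4331.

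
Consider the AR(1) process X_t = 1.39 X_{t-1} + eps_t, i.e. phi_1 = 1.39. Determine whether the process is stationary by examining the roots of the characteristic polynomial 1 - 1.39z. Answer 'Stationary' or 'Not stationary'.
\text{Not stationary}

The AR(p) characteristic polynomial is P(z) = 1 - 1.39z.
Stationarity requires all roots to lie outside the unit circle, i.e. |z| > 1 for every root.
This is linear in z: 1 + (-1.39) z = 0  =>  z = -1/(-1.39) = 0.719424,  |z| = 0.719424.
Moduli of all roots: 0.7194.
All moduli strictly greater than 1? No.
Verdict: Not stationary.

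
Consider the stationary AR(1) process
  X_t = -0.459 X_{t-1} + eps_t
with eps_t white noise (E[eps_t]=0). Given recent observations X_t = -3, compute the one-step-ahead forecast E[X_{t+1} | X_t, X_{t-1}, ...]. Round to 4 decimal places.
E[X_{t+1} \mid \mathcal F_t] = 1.3770

For an AR(p) model X_t = c + sum_i phi_i X_{t-i} + eps_t, the
one-step-ahead conditional mean is
  E[X_{t+1} | X_t, ...] = c + sum_i phi_i X_{t+1-i}.
Substitute known values:
  E[X_{t+1} | ...] = (-0.459) * (-3)
                   = 1.3770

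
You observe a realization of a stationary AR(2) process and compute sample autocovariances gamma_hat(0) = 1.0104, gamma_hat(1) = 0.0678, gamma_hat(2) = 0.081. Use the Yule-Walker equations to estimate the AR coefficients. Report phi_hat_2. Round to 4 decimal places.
\hat\phi_{2} = 0.0760

The Yule-Walker equations for an AR(p) process read, in matrix form,
  Gamma_p phi = r_p,   with   (Gamma_p)_{ij} = gamma(|i - j|),
                       (r_p)_i = gamma(i),   i,j = 1..p.
Substitute the sample gammas (Toeplitz matrix and right-hand side of size 2):
  Gamma_p = [[1.0104, 0.0678], [0.0678, 1.0104]]
  r_p     = [0.0678, 0.081]
Written out:
  1.0104 phi_1 + 0.0678 phi_2 = 0.0678
  0.0678 phi_1 + 1.0104 phi_2 = 0.081
Solve by Cramer's rule:
  det = gamma(0)^2 - gamma(1)^2 = (1.0104)^2 - (0.0678)^2 = 1.02090816 - 0.00459684 = 1.01631132
  phi_hat_1 = [gamma(1) gamma(0) - gamma(1) gamma(2)] / det = [(0.0678)(1.0104) - (0.0678)(0.081)] / 1.01631132 = 0.06301332 / 1.01631132 = 0.062
  phi_hat_2 = [gamma(0) gamma(2) - gamma(1)^2] / det = [(1.0104)(0.081) - (0.0678)^2] / 1.01631132 = 0.07724556 / 1.01631132 = 0.076
So phi_hat = [0.0620, 0.0760].
Therefore phi_hat_2 = 0.0760.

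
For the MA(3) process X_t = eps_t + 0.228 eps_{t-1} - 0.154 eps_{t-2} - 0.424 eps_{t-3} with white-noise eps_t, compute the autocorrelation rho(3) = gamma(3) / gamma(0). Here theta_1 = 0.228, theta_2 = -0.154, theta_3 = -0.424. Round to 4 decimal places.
\rho(3) = -0.3377

For an MA(q) process with theta_0 = 1, the autocovariance is
  gamma(k) = sigma^2 * sum_{i=0..q-k} theta_i * theta_{i+k},
and rho(k) = gamma(k) / gamma(0). Sigma^2 cancels.
  numerator   = (1)*(-0.424) = -0.424.
  denominator = (1)^2 + (0.228)^2 + (-0.154)^2 + (-0.424)^2 = 1.255476.
  rho(3) = -0.424 / 1.255476 = -0.3377.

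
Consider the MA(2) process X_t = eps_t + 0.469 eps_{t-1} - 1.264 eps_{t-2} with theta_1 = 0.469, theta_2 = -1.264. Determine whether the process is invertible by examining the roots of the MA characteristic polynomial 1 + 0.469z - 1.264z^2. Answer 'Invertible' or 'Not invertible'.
\text{Not invertible}

The MA(q) characteristic polynomial is P(z) = 1 + 0.469z - 1.264z^2.
Invertibility requires all roots to lie outside the unit circle, i.e. |z| > 1 for every root.
Set 1 + (0.469) z + (-1.264) z^2 = 0, i.e. a z^2 + b z + c = 0 with a = -1.264, b = 0.469, c = 1.
Discriminant D = b^2 - 4ac = (0.469)^2 - 4*(-1.264)*1 = 0.219961 - (-5.056) = 5.275961.
D >= 0, so the roots are real: z = (-b +/- sqrt(D)) / (2a) = (-0.469 +/- 2.296946) / (-2.528).
  z_1 = (-0.469 + 2.296946) / (-2.528) = -0.7231,   |z_1| = 0.7231.
  z_2 = (-0.469 - 2.296946) / (-2.528) = 1.0941,   |z_2| = 1.0941.
Moduli of all roots: 0.7231, 1.0941.
All moduli strictly greater than 1? No.
Verdict: Not invertible.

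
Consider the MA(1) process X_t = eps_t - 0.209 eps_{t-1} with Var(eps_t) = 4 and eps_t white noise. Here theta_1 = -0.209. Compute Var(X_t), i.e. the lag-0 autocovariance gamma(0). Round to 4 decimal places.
\gamma(0) = 4.1747

For an MA(q) process X_t = eps_t + sum_i theta_i eps_{t-i} with
Var(eps_t) = sigma^2, the variance is
  gamma(0) = sigma^2 * (1 + sum_i theta_i^2).
  sum_i theta_i^2 = (-0.209)^2 = 0.043681.
  gamma(0) = 4 * (1 + 0.043681) = 4 * 1.043681 = 4.174724, which rounds to 4.1747.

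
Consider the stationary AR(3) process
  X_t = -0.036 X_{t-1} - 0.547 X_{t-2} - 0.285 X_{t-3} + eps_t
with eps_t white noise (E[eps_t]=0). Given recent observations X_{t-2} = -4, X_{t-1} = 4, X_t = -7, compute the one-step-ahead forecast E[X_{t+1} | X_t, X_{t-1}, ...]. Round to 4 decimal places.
E[X_{t+1} \mid \mathcal F_t] = -0.7960

For an AR(p) model X_t = c + sum_i phi_i X_{t-i} + eps_t, the
one-step-ahead conditional mean is
  E[X_{t+1} | X_t, ...] = c + sum_i phi_i X_{t+1-i}.
Substitute known values:
  E[X_{t+1} | ...] = (-0.036) * (-7) + (-0.547) * (4) + (-0.285) * (-4)
                   = -0.7960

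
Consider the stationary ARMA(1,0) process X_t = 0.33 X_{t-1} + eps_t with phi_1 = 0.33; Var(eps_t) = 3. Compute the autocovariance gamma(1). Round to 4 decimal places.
\gamma(1) = 1.1110

Multiply the model equation by X_{t-k} and take expectations. With theta_0 = psi_0 = 1 and psi_j the MA(infinity) weights, this gives
  gamma(k) - sum_i phi_i gamma(k-i) = c_k,
  c_k = sigma^2 * sum_{j=k..q} theta_j psi_{j-k}   (c_k = 0 for k > q),
using gamma(-m) = gamma(m).
Pure AR (q = 0): c_0 = sigma^2 = 3, c_k = 0 for k >= 1.
Equations for k = 0 and k = 1 (AR order 1):
  gamma(0) = phi_1 gamma(1) + c_0
  gamma(1) = phi_1 gamma(0) + c_1
Substituting the second into the first: gamma(0) (1 - phi_1^2) = c_0 + phi_1 c_1, so
  gamma(0) = c_0 / (1 - phi_1^2) = 3 / (1 - (0.33)^2) = 3 / 0.8911 = 3.366626.
  gamma(1) = phi_1 gamma(0) = (0.33)(3.366626) = 1.110986.
Therefore gamma(1) = 1.1110 (to 4 decimal places).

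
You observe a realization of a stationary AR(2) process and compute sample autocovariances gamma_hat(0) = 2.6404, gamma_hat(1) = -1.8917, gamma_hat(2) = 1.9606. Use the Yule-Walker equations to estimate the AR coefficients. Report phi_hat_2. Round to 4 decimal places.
\hat\phi_{2} = 0.4710

The Yule-Walker equations for an AR(p) process read, in matrix form,
  Gamma_p phi = r_p,   with   (Gamma_p)_{ij} = gamma(|i - j|),
                       (r_p)_i = gamma(i),   i,j = 1..p.
Substitute the sample gammas (Toeplitz matrix and right-hand side of size 2):
  Gamma_p = [[2.6404, -1.8917], [-1.8917, 2.6404]]
  r_p     = [-1.8917, 1.9606]
Written out:
  2.6404 phi_1 - 1.8917 phi_2 = -1.8917
  -1.8917 phi_1 + 2.6404 phi_2 = 1.9606
Solve by Cramer's rule:
  det = gamma(0)^2 - gamma(1)^2 = (2.6404)^2 - (-1.8917)^2 = 6.97171216 - 3.57852889 = 3.39318327
  phi_hat_1 = [gamma(1) gamma(0) - gamma(1) gamma(2)] / det = [(-1.8917)(2.6404) - (-1.8917)(1.9606)] / 3.39318327 = -1.28597766 / 3.39318327 = -0.379
  phi_hat_2 = [gamma(0) gamma(2) - gamma(1)^2] / det = [(2.6404)(1.9606) - (-1.8917)^2] / 3.39318327 = 1.59823935 / 3.39318327 = 0.471
So phi_hat = [-0.3790, 0.4710].
Therefore phi_hat_2 = 0.4710.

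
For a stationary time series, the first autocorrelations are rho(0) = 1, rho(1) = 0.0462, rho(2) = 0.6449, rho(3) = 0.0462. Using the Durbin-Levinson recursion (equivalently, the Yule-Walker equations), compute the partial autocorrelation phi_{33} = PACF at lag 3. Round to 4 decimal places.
\phi_{33} = 0.0100

The PACF at lag k is phi_{kk}, the last component of the solution
to the Yule-Walker system G_k phi = r_k where
  (G_k)_{ij} = rho(|i - j|), (r_k)_i = rho(i), i,j = 1..k.
Equivalently, Durbin-Levinson gives phi_{kk} iteratively:
  phi_{11} = rho(1)
  phi_{kk} = [rho(k) - sum_{j=1..k-1} phi_{k-1,j} rho(k-j)]
            / [1 - sum_{j=1..k-1} phi_{k-1,j} rho(j)],
  phi_{k,j} = phi_{k-1,j} - phi_{kk} phi_{k-1,k-j},  j = 1..k-1.
Step k = 1:
  phi_11 = rho(1) = 0.0462.
Step k = 2:
  phi_22 = [rho(2) - phi_11 rho(1)] / [1 - phi_11 rho(1)] = [0.6449 - (0.0462)(0.0462)] / [1 - (0.0462)(0.0462)]
         = 0.64276556 / 0.99786556 = 0.64414.
  Update: phi_21 = phi_11 - phi_22 phi_11 = 0.0462 - (0.64414)(0.0462) = 0.016441.
Step k = 3:
  phi_33 = [rho(3) - phi_21 rho(2) - phi_22 rho(1)] / [1 - phi_21 rho(1) - phi_22 rho(2)]
    numerator   = 0.0462 - (0.016441)(0.6449) - (0.64414)(0.0462) = 0.0058381
    denominator = 1 - (0.016441)(0.0462) - (0.64414)(0.6449) = 0.58383427
  phi_33 = 0.0058381 / 0.58383427 = 0.01.
Therefore phi_{33} = 0.0100.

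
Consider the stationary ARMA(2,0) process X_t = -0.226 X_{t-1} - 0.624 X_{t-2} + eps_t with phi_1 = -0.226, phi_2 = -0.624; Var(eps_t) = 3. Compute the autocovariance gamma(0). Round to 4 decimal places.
\gamma(0) = 5.0100

Multiply the model equation by X_{t-k} and take expectations. With theta_0 = psi_0 = 1 and psi_j the MA(infinity) weights, this gives
  gamma(k) - sum_i phi_i gamma(k-i) = c_k,
  c_k = sigma^2 * sum_{j=k..q} theta_j psi_{j-k}   (c_k = 0 for k > q),
using gamma(-m) = gamma(m).
Pure AR (q = 0): c_0 = sigma^2 = 3, c_k = 0 for k >= 1.
Equations for k = 0, 1, 2 (AR order 2, c_2 = 0):
  (E0) gamma(0) = phi_1 gamma(1) + phi_2 gamma(2) + c_0
  (E1) gamma(1) = phi_1 gamma(0) + phi_2 gamma(1) + c_1
  (E2) gamma(2) = phi_1 gamma(1) + phi_2 gamma(0)
From (E1): gamma(1) = A gamma(0) + B with
  A = phi_1 / (1 - phi_2) = -0.226 / 1.624 = -0.139163,   B = c_1 / (1 - phi_2) = 0 / 1.624 = 0.
Insert (E2) into (E0): gamma(0) (1 - phi_2^2) = phi_1 (1 + phi_2) gamma(1) + c_0.
  phi_1 (1 + phi_2) = (-0.226)(0.376) = -0.084976,   1 - phi_2^2 = 0.610624.
Replace gamma(1) by A gamma(0) + B and collect gamma(0):
  gamma(0) [0.610624 - (-0.084976)(-0.139163)] = c_0 = 3
  gamma(0) * 0.598799 = 3
  gamma(0) = 3 / 0.598799 = 5.010032.
Therefore gamma(0) = 5.0100 (to 4 decimal places).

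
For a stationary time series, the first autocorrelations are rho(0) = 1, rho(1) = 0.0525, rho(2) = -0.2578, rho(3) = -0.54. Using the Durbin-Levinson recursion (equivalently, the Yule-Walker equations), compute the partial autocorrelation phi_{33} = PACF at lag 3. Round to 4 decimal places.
\phi_{33} = -0.5480

The PACF at lag k is phi_{kk}, the last component of the solution
to the Yule-Walker system G_k phi = r_k where
  (G_k)_{ij} = rho(|i - j|), (r_k)_i = rho(i), i,j = 1..k.
Equivalently, Durbin-Levinson gives phi_{kk} iteratively:
  phi_{11} = rho(1)
  phi_{kk} = [rho(k) - sum_{j=1..k-1} phi_{k-1,j} rho(k-j)]
            / [1 - sum_{j=1..k-1} phi_{k-1,j} rho(j)],
  phi_{k,j} = phi_{k-1,j} - phi_{kk} phi_{k-1,k-j},  j = 1..k-1.
Step k = 1:
  phi_11 = rho(1) = 0.0525.
Step k = 2:
  phi_22 = [rho(2) - phi_11 rho(1)] / [1 - phi_11 rho(1)] = [-0.2578 - (0.0525)(0.0525)] / [1 - (0.0525)(0.0525)]
         = -0.26055625 / 0.99724375 = -0.261276.
  Update: phi_21 = phi_11 - phi_22 phi_11 = 0.0525 - (-0.261276)(0.0525) = 0.066217.
Step k = 3:
  phi_33 = [rho(3) - phi_21 rho(2) - phi_22 rho(1)] / [1 - phi_21 rho(1) - phi_22 rho(2)]
    numerator   = -0.54 - (0.066217)(-0.2578) - (-0.261276)(0.0525) = -0.50921224
    denominator = 1 - (0.066217)(0.0525) - (-0.261276)(-0.2578) = 0.92916655
  phi_33 = -0.50921224 / 0.92916655 = -0.548.
Therefore phi_{33} = -0.5480.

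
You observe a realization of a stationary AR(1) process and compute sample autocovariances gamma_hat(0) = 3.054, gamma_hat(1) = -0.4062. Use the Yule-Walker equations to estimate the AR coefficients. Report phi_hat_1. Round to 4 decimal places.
\hat\phi_{1} = -0.1330

The Yule-Walker equations for an AR(p) process read, in matrix form,
  Gamma_p phi = r_p,   with   (Gamma_p)_{ij} = gamma(|i - j|),
                       (r_p)_i = gamma(i),   i,j = 1..p.
Substitute the sample gammas (Toeplitz matrix and right-hand side of size 1):
  Gamma_p = [[3.054]]
  r_p     = [-0.4062]
With p = 1 this is the single equation gamma(0) phi_1 = gamma(1):
  phi_hat_1 = gamma(1) / gamma(0) = -0.4062 / 3.054 = -0.1330.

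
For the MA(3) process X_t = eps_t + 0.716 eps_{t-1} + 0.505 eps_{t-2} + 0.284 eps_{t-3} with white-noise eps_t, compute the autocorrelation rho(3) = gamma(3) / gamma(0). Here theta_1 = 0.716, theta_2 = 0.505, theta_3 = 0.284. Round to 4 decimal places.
\rho(3) = 0.1537

For an MA(q) process with theta_0 = 1, the autocovariance is
  gamma(k) = sigma^2 * sum_{i=0..q-k} theta_i * theta_{i+k},
and rho(k) = gamma(k) / gamma(0). Sigma^2 cancels.
  numerator   = (1)*(0.284) = 0.284.
  denominator = (1)^2 + (0.716)^2 + (0.505)^2 + (0.284)^2 = 1.848337.
  rho(3) = 0.284 / 1.848337 = 0.1537.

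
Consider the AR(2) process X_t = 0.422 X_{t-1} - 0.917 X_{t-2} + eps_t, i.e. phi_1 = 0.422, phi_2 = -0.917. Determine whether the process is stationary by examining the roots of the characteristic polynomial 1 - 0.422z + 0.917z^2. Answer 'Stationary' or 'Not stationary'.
\text{Stationary}

The AR(p) characteristic polynomial is P(z) = 1 - 0.422z + 0.917z^2.
Stationarity requires all roots to lie outside the unit circle, i.e. |z| > 1 for every root.
Set 1 + (-0.422) z + (0.917) z^2 = 0, i.e. a z^2 + b z + c = 0 with a = 0.917, b = -0.422, c = 1.
Discriminant D = b^2 - 4ac = (-0.422)^2 - 4*(0.917)*1 = 0.178084 - (3.668) = -3.489916.
D < 0, so the roots are the complex-conjugate pair z = (-b +/- i sqrt(-D)) / (2a) = 0.2301 +/- 1.0186i.
For a conjugate pair |z|^2 = z * conj(z) = (product of roots) = c/a = 1/(0.917) = 1.090513, so |z| = sqrt(1.090513) = 1.0443 for both roots.
Moduli of all roots: 1.0443, 1.0443.
All moduli strictly greater than 1? Yes.
Verdict: Stationary.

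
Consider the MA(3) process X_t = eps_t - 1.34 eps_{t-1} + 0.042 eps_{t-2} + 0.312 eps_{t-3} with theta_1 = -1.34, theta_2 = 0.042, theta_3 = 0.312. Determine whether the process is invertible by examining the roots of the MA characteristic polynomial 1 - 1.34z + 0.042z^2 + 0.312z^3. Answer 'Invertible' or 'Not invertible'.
\text{Invertible}

The MA(q) characteristic polynomial is P(z) = 1 - 1.34z + 0.042z^2 + 0.312z^3.
Invertibility requires all roots to lie outside the unit circle, i.e. |z| > 1 for every root.
Degree 3: look for a simple real root z0 first, then factor out (1 - z/z0) and solve the remaining quadratic.
Testing z0 = 1.25: P(1.25) = 1 + (-1.34)(1.25) + (0.042)(1.25)^2 + (0.312)(1.25)^3
  = 1 + (-1.675) + (0.065625) + (0.609375) = 0.  So z_0 = 1.25 is a root, |z_0| = 1.25.
Divide out the factor (1 - 0.8 z) = (1 - z/z0) (since 1/z0 = 0.8):
  P(z) = (1 - 0.8 z)(1 + (-0.54) z + (-0.39) z^2)
  [check: z-coef -0.54 - (0.8) = -1.34; z^2-coef -0.39 - (0.8)(-0.54) = 0.042; z^3-coef -(0.8)(-0.39) = 0.312.]
Remaining roots from the quadratic factor 1 + (-0.54) z + (-0.39) z^2:
  Set 1 + (-0.54) z + (-0.39) z^2 = 0, i.e. a z^2 + b z + c = 0 with a = -0.39, b = -0.54, c = 1.
  Discriminant D = b^2 - 4ac = (-0.54)^2 - 4*(-0.39)*1 = 0.2916 - (-1.56) = 1.8516.
  D >= 0, so the roots are real: z = (-b +/- sqrt(D)) / (2a) = (0.54 +/- 1.360735) / (-0.78).
    z_1 = (0.54 + 1.360735) / (-0.78) = -2.4368,   |z_1| = 2.4368.
    z_2 = (0.54 - 1.360735) / (-0.78) = 1.0522,   |z_2| = 1.0522.
Moduli of all roots: 1.2500, 2.4368, 1.0522.
All moduli strictly greater than 1? Yes.
Verdict: Invertible.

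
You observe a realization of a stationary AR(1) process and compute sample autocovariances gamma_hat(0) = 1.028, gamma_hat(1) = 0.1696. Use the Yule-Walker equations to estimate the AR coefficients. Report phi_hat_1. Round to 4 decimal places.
\hat\phi_{1} = 0.1650

The Yule-Walker equations for an AR(p) process read, in matrix form,
  Gamma_p phi = r_p,   with   (Gamma_p)_{ij} = gamma(|i - j|),
                       (r_p)_i = gamma(i),   i,j = 1..p.
Substitute the sample gammas (Toeplitz matrix and right-hand side of size 1):
  Gamma_p = [[1.028]]
  r_p     = [0.1696]
With p = 1 this is the single equation gamma(0) phi_1 = gamma(1):
  phi_hat_1 = gamma(1) / gamma(0) = 0.1696 / 1.028 = 0.1650.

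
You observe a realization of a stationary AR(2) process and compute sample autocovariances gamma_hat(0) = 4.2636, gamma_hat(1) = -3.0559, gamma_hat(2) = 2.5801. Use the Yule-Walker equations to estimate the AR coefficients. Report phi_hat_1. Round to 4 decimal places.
\hat\phi_{1} = -0.5820

The Yule-Walker equations for an AR(p) process read, in matrix form,
  Gamma_p phi = r_p,   with   (Gamma_p)_{ij} = gamma(|i - j|),
                       (r_p)_i = gamma(i),   i,j = 1..p.
Substitute the sample gammas (Toeplitz matrix and right-hand side of size 2):
  Gamma_p = [[4.2636, -3.0559], [-3.0559, 4.2636]]
  r_p     = [-3.0559, 2.5801]
Written out:
  4.2636 phi_1 - 3.0559 phi_2 = -3.0559
  -3.0559 phi_1 + 4.2636 phi_2 = 2.5801
Solve by Cramer's rule:
  det = gamma(0)^2 - gamma(1)^2 = (4.2636)^2 - (-3.0559)^2 = 18.17828496 - 9.33852481 = 8.83976015
  phi_hat_1 = [gamma(1) gamma(0) - gamma(1) gamma(2)] / det = [(-3.0559)(4.2636) - (-3.0559)(2.5801)] / 8.83976015 = -5.14460765 / 8.83976015 = -0.582
  phi_hat_2 = [gamma(0) gamma(2) - gamma(1)^2] / det = [(4.2636)(2.5801) - (-3.0559)^2] / 8.83976015 = 1.66198955 / 8.83976015 = 0.188
So phi_hat = [-0.5820, 0.1880].
Therefore phi_hat_1 = -0.5820.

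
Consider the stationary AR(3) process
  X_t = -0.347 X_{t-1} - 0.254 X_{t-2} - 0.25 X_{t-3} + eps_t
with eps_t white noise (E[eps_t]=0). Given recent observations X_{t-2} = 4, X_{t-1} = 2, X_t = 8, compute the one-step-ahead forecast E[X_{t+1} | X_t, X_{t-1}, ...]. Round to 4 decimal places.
E[X_{t+1} \mid \mathcal F_t] = -4.2840

For an AR(p) model X_t = c + sum_i phi_i X_{t-i} + eps_t, the
one-step-ahead conditional mean is
  E[X_{t+1} | X_t, ...] = c + sum_i phi_i X_{t+1-i}.
Substitute known values:
  E[X_{t+1} | ...] = (-0.347) * (8) + (-0.254) * (2) + (-0.25) * (4)
                   = -4.2840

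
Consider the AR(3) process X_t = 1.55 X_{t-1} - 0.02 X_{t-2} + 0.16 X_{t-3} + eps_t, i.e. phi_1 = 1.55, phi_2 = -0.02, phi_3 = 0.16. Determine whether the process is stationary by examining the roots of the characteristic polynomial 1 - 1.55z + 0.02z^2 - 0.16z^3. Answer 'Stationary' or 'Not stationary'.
\text{Not stationary}

The AR(p) characteristic polynomial is P(z) = 1 - 1.55z + 0.02z^2 - 0.16z^3.
Stationarity requires all roots to lie outside the unit circle, i.e. |z| > 1 for every root.
Degree 3: look for a simple real root z0 first, then factor out (1 - z/z0) and solve the remaining quadratic.
Testing z0 = 0.625: P(0.625) = 1 + (-1.55)(0.625) + (0.02)(0.625)^2 + (-0.16)(0.625)^3
  = 1 + (-0.96875) + (0.007812) + (-0.039062) = 0.  So z_0 = 0.625 is a root, |z_0| = 0.625.
Divide out the factor (1 - 1.6 z) = (1 - z/z0) (since 1/z0 = 1.6):
  P(z) = (1 - 1.6 z)(1 + (0.05) z + (0.1) z^2)
  [check: z-coef 0.05 - (1.6) = -1.55; z^2-coef 0.1 - (1.6)(0.05) = 0.02; z^3-coef -(1.6)(0.1) = -0.16.]
Remaining roots from the quadratic factor 1 + (0.05) z + (0.1) z^2:
  Set 1 + (0.05) z + (0.1) z^2 = 0, i.e. a z^2 + b z + c = 0 with a = 0.1, b = 0.05, c = 1.
  Discriminant D = b^2 - 4ac = (0.05)^2 - 4*(0.1)*1 = 0.0025 - (0.4) = -0.3975.
  D < 0, so the roots are the complex-conjugate pair z = (-b +/- i sqrt(-D)) / (2a) = -0.25 +/- 3.1524i.
  For a conjugate pair |z|^2 = z * conj(z) = (product of roots) = c/a = 1/(0.1) = 10, so |z| = sqrt(10) = 3.1623 for both roots.
Moduli of all roots: 0.6250, 3.1623, 3.1623.
All moduli strictly greater than 1? No.
Verdict: Not stationary.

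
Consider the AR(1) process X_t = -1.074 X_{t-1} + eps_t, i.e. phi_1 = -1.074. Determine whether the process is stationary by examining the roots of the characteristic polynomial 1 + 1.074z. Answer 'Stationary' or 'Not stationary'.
\text{Not stationary}

The AR(p) characteristic polynomial is P(z) = 1 + 1.074z.
Stationarity requires all roots to lie outside the unit circle, i.e. |z| > 1 for every root.
This is linear in z: 1 + (1.074) z = 0  =>  z = -1/(1.074) = -0.931099,  |z| = 0.931099.
Moduli of all roots: 0.9311.
All moduli strictly greater than 1? No.
Verdict: Not stationary.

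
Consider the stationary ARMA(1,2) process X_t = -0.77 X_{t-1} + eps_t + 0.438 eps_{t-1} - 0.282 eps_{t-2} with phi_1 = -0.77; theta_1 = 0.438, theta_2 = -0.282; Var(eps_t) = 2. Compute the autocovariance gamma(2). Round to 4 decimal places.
\gamma(2) = -0.0642

Multiply the model equation by X_{t-k} and take expectations. With theta_0 = psi_0 = 1 and psi_j the MA(infinity) weights, this gives
  gamma(k) - sum_i phi_i gamma(k-i) = c_k,
  c_k = sigma^2 * sum_{j=k..q} theta_j psi_{j-k}   (c_k = 0 for k > q),
using gamma(-m) = gamma(m).
psi-weights needed (psi_j = theta_j + sum_i phi_i psi_{j-i}):
  psi_1 = theta_1 + phi_1 = 0.438 + (-0.77) = -0.332
  psi_2 = theta_2 + phi_1 psi_1 = -0.282 + (-0.77)(-0.332) = -0.02636
Right-hand sides:
  c_0 = sigma^2 (1 + theta_1 psi_1 + theta_2 psi_2) = 2 * (1 + (0.438)(-0.332) + (-0.282)(-0.02636)) = 2 * 0.862018 = 1.724035
  c_1 = sigma^2 (theta_1 + theta_2 psi_1) = 2 * (0.438 + (-0.282)(-0.332)) = 1.063248
  c_2 = sigma^2 theta_2 = 2 * (-0.282) = -0.564
Equations for k = 0 and k = 1 (AR order 1):
  gamma(0) = phi_1 gamma(1) + c_0
  gamma(1) = phi_1 gamma(0) + c_1
Substituting the second into the first: gamma(0) (1 - phi_1^2) = c_0 + phi_1 c_1, so
  gamma(0) = (c_0 + phi_1 c_1) / (1 - phi_1^2) = (1.724035 + (-0.77)(1.063248)) / (1 - (-0.77)^2) = 0.905334 / 0.4071 = 2.223862.
  gamma(1) = phi_1 gamma(0) + c_1 = (-0.77)(2.223862) + (1.063248) = -0.649125.
For k = 2: gamma(2) = phi_1 gamma(1) + c_2
  = (-0.77)(-0.649125) + (-0.564) = -0.064173.
Therefore gamma(2) = -0.0642 (to 4 decimal places).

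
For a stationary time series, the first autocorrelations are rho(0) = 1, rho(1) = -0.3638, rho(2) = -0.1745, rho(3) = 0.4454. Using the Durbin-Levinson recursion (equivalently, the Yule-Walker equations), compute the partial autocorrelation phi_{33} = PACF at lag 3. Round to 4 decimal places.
\phi_{33} = 0.3040

The PACF at lag k is phi_{kk}, the last component of the solution
to the Yule-Walker system G_k phi = r_k where
  (G_k)_{ij} = rho(|i - j|), (r_k)_i = rho(i), i,j = 1..k.
Equivalently, Durbin-Levinson gives phi_{kk} iteratively:
  phi_{11} = rho(1)
  phi_{kk} = [rho(k) - sum_{j=1..k-1} phi_{k-1,j} rho(k-j)]
            / [1 - sum_{j=1..k-1} phi_{k-1,j} rho(j)],
  phi_{k,j} = phi_{k-1,j} - phi_{kk} phi_{k-1,k-j},  j = 1..k-1.
Step k = 1:
  phi_11 = rho(1) = -0.3638.
Step k = 2:
  phi_22 = [rho(2) - phi_11 rho(1)] / [1 - phi_11 rho(1)] = [-0.1745 - (-0.3638)(-0.3638)] / [1 - (-0.3638)(-0.3638)]
         = -0.30685044 / 0.86764956 = -0.353657.
  Update: phi_21 = phi_11 - phi_22 phi_11 = -0.3638 - (-0.353657)(-0.3638) = -0.49246.
Step k = 3:
  phi_33 = [rho(3) - phi_21 rho(2) - phi_22 rho(1)] / [1 - phi_21 rho(1) - phi_22 rho(2)]
    numerator   = 0.4454 - (-0.49246)(-0.1745) - (-0.353657)(-0.3638) = 0.23080519
    denominator = 1 - (-0.49246)(-0.3638) - (-0.353657)(-0.1745) = 0.75912972
  phi_33 = 0.23080519 / 0.75912972 = 0.304.
Therefore phi_{33} = 0.3040.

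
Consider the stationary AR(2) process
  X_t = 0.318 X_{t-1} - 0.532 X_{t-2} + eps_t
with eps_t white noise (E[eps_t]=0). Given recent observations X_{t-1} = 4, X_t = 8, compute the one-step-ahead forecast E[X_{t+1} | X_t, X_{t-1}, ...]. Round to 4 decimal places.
E[X_{t+1} \mid \mathcal F_t] = 0.4160

For an AR(p) model X_t = c + sum_i phi_i X_{t-i} + eps_t, the
one-step-ahead conditional mean is
  E[X_{t+1} | X_t, ...] = c + sum_i phi_i X_{t+1-i}.
Substitute known values:
  E[X_{t+1} | ...] = (0.318) * (8) + (-0.532) * (4)
                   = 0.4160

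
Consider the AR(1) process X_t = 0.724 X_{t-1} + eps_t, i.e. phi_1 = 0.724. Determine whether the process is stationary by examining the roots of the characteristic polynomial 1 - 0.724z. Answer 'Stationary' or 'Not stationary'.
\text{Stationary}

The AR(p) characteristic polynomial is P(z) = 1 - 0.724z.
Stationarity requires all roots to lie outside the unit circle, i.e. |z| > 1 for every root.
This is linear in z: 1 + (-0.724) z = 0  =>  z = -1/(-0.724) = 1.381215,  |z| = 1.381215.
Moduli of all roots: 1.3812.
All moduli strictly greater than 1? Yes.
Verdict: Stationary.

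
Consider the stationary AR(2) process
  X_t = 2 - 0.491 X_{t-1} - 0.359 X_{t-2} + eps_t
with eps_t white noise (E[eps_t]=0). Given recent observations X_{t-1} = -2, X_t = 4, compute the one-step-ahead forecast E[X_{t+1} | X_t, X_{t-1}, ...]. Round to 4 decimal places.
E[X_{t+1} \mid \mathcal F_t] = 0.7540

For an AR(p) model X_t = c + sum_i phi_i X_{t-i} + eps_t, the
one-step-ahead conditional mean is
  E[X_{t+1} | X_t, ...] = c + sum_i phi_i X_{t+1-i}.
Substitute known values:
  E[X_{t+1} | ...] = 2 + (-0.491) * (4) + (-0.359) * (-2)
                   = 0.7540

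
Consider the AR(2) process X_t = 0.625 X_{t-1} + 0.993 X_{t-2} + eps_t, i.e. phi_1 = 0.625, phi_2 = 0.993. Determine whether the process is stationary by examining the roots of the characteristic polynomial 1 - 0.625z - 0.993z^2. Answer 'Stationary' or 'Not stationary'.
\text{Not stationary}

The AR(p) characteristic polynomial is P(z) = 1 - 0.625z - 0.993z^2.
Stationarity requires all roots to lie outside the unit circle, i.e. |z| > 1 for every root.
Set 1 + (-0.625) z + (-0.993) z^2 = 0, i.e. a z^2 + b z + c = 0 with a = -0.993, b = -0.625, c = 1.
Discriminant D = b^2 - 4ac = (-0.625)^2 - 4*(-0.993)*1 = 0.390625 - (-3.972) = 4.362625.
D >= 0, so the roots are real: z = (-b +/- sqrt(D)) / (2a) = (0.625 +/- 2.08869) / (-1.986).
  z_1 = (0.625 + 2.08869) / (-1.986) = -1.3664,   |z_1| = 1.3664.
  z_2 = (0.625 - 2.08869) / (-1.986) = 0.737,   |z_2| = 0.737.
Moduli of all roots: 1.3664, 0.7370.
All moduli strictly greater than 1? No.
Verdict: Not stationary.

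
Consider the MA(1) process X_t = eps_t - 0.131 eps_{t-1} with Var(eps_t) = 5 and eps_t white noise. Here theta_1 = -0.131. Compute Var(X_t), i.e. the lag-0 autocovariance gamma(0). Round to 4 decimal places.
\gamma(0) = 5.0858

For an MA(q) process X_t = eps_t + sum_i theta_i eps_{t-i} with
Var(eps_t) = sigma^2, the variance is
  gamma(0) = sigma^2 * (1 + sum_i theta_i^2).
  sum_i theta_i^2 = (-0.131)^2 = 0.017161.
  gamma(0) = 5 * (1 + 0.017161) = 5 * 1.017161 = 5.085805, which rounds to 5.0858.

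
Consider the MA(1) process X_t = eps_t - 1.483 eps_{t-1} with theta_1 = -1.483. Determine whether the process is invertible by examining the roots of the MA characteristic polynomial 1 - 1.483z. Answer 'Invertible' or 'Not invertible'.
\text{Not invertible}

The MA(q) characteristic polynomial is P(z) = 1 - 1.483z.
Invertibility requires all roots to lie outside the unit circle, i.e. |z| > 1 for every root.
This is linear in z: 1 + (-1.483) z = 0  =>  z = -1/(-1.483) = 0.674309,  |z| = 0.674309.
Moduli of all roots: 0.6743.
All moduli strictly greater than 1? No.
Verdict: Not invertible.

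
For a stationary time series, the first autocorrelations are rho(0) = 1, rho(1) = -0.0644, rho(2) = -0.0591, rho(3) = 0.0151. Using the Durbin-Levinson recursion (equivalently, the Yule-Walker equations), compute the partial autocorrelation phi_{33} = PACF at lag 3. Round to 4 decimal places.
\phi_{33} = 0.0070

The PACF at lag k is phi_{kk}, the last component of the solution
to the Yule-Walker system G_k phi = r_k where
  (G_k)_{ij} = rho(|i - j|), (r_k)_i = rho(i), i,j = 1..k.
Equivalently, Durbin-Levinson gives phi_{kk} iteratively:
  phi_{11} = rho(1)
  phi_{kk} = [rho(k) - sum_{j=1..k-1} phi_{k-1,j} rho(k-j)]
            / [1 - sum_{j=1..k-1} phi_{k-1,j} rho(j)],
  phi_{k,j} = phi_{k-1,j} - phi_{kk} phi_{k-1,k-j},  j = 1..k-1.
Step k = 1:
  phi_11 = rho(1) = -0.0644.
Step k = 2:
  phi_22 = [rho(2) - phi_11 rho(1)] / [1 - phi_11 rho(1)] = [-0.0591 - (-0.0644)(-0.0644)] / [1 - (-0.0644)(-0.0644)]
         = -0.06324736 / 0.99585264 = -0.063511.
  Update: phi_21 = phi_11 - phi_22 phi_11 = -0.0644 - (-0.063511)(-0.0644) = -0.06849.
Step k = 3:
  phi_33 = [rho(3) - phi_21 rho(2) - phi_22 rho(1)] / [1 - phi_21 rho(1) - phi_22 rho(2)]
    numerator   = 0.0151 - (-0.06849)(-0.0591) - (-0.063511)(-0.0644) = 0.00696214
    denominator = 1 - (-0.06849)(-0.0644) - (-0.063511)(-0.0591) = 0.99183575
  phi_33 = 0.00696214 / 0.99183575 = 0.007.
Therefore phi_{33} = 0.0070.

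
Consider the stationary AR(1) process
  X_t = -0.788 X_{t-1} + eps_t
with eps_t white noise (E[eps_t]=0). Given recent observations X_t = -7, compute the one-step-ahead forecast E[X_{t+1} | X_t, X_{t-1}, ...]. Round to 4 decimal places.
E[X_{t+1} \mid \mathcal F_t] = 5.5160

For an AR(p) model X_t = c + sum_i phi_i X_{t-i} + eps_t, the
one-step-ahead conditional mean is
  E[X_{t+1} | X_t, ...] = c + sum_i phi_i X_{t+1-i}.
Substitute known values:
  E[X_{t+1} | ...] = (-0.788) * (-7)
                   = 5.5160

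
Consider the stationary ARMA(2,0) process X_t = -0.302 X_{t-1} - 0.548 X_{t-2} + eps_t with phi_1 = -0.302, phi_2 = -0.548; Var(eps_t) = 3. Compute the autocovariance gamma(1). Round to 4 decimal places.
\gamma(1) = -0.8696

Multiply the model equation by X_{t-k} and take expectations. With theta_0 = psi_0 = 1 and psi_j the MA(infinity) weights, this gives
  gamma(k) - sum_i phi_i gamma(k-i) = c_k,
  c_k = sigma^2 * sum_{j=k..q} theta_j psi_{j-k}   (c_k = 0 for k > q),
using gamma(-m) = gamma(m).
Pure AR (q = 0): c_0 = sigma^2 = 3, c_k = 0 for k >= 1.
Equations for k = 0, 1, 2 (AR order 2, c_2 = 0):
  (E0) gamma(0) = phi_1 gamma(1) + phi_2 gamma(2) + c_0
  (E1) gamma(1) = phi_1 gamma(0) + phi_2 gamma(1) + c_1
  (E2) gamma(2) = phi_1 gamma(1) + phi_2 gamma(0)
From (E1): gamma(1) = A gamma(0) + B with
  A = phi_1 / (1 - phi_2) = -0.302 / 1.548 = -0.19509,   B = c_1 / (1 - phi_2) = 0 / 1.548 = 0.
Insert (E2) into (E0): gamma(0) (1 - phi_2^2) = phi_1 (1 + phi_2) gamma(1) + c_0.
  phi_1 (1 + phi_2) = (-0.302)(0.452) = -0.136504,   1 - phi_2^2 = 0.699696.
Replace gamma(1) by A gamma(0) + B and collect gamma(0):
  gamma(0) [0.699696 - (-0.136504)(-0.19509)] = c_0 = 3
  gamma(0) * 0.673065 = 3
  gamma(0) = 3 / 0.673065 = 4.457219.
  gamma(1) = A gamma(0) = (-0.19509)(4.457219) = -0.869561.
Therefore gamma(1) = -0.8696 (to 4 decimal places).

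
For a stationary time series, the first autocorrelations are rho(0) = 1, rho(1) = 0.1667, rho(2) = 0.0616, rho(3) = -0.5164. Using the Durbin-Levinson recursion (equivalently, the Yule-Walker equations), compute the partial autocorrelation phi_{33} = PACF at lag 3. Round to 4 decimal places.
\phi_{33} = -0.5480

The PACF at lag k is phi_{kk}, the last component of the solution
to the Yule-Walker system G_k phi = r_k where
  (G_k)_{ij} = rho(|i - j|), (r_k)_i = rho(i), i,j = 1..k.
Equivalently, Durbin-Levinson gives phi_{kk} iteratively:
  phi_{11} = rho(1)
  phi_{kk} = [rho(k) - sum_{j=1..k-1} phi_{k-1,j} rho(k-j)]
            / [1 - sum_{j=1..k-1} phi_{k-1,j} rho(j)],
  phi_{k,j} = phi_{k-1,j} - phi_{kk} phi_{k-1,k-j},  j = 1..k-1.
Step k = 1:
  phi_11 = rho(1) = 0.1667.
Step k = 2:
  phi_22 = [rho(2) - phi_11 rho(1)] / [1 - phi_11 rho(1)] = [0.0616 - (0.1667)(0.1667)] / [1 - (0.1667)(0.1667)]
         = 0.03381111 / 0.97221111 = 0.034778.
  Update: phi_21 = phi_11 - phi_22 phi_11 = 0.1667 - (0.034778)(0.1667) = 0.160903.
Step k = 3:
  phi_33 = [rho(3) - phi_21 rho(2) - phi_22 rho(1)] / [1 - phi_21 rho(1) - phi_22 rho(2)]
    numerator   = -0.5164 - (0.160903)(0.0616) - (0.034778)(0.1667) = -0.53210901
    denominator = 1 - (0.160903)(0.1667) - (0.034778)(0.0616) = 0.97103524
  phi_33 = -0.53210901 / 0.97103524 = -0.548.
Therefore phi_{33} = -0.5480.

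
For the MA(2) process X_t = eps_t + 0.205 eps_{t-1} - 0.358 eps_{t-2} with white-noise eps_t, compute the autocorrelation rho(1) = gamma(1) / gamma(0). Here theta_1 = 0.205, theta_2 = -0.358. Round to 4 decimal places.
\rho(1) = 0.1125

For an MA(q) process with theta_0 = 1, the autocovariance is
  gamma(k) = sigma^2 * sum_{i=0..q-k} theta_i * theta_{i+k},
and rho(k) = gamma(k) / gamma(0). Sigma^2 cancels.
  numerator   = (1)*(0.205) + (0.205)*(-0.358) = 0.13161.
  denominator = (1)^2 + (0.205)^2 + (-0.358)^2 = 1.170189.
  rho(1) = 0.13161 / 1.170189 = 0.1125.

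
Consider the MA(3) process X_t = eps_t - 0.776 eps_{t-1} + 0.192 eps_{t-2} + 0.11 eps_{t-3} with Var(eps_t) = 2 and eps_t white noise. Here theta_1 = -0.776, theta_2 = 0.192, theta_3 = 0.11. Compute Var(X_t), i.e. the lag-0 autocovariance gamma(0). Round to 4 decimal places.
\gamma(0) = 3.3023

For an MA(q) process X_t = eps_t + sum_i theta_i eps_{t-i} with
Var(eps_t) = sigma^2, the variance is
  gamma(0) = sigma^2 * (1 + sum_i theta_i^2).
  sum_i theta_i^2 = (-0.776)^2 + (0.192)^2 + (0.11)^2 = 0.602176 + 0.036864 + 0.0121 = 0.65114.
  gamma(0) = 2 * (1 + 0.65114) = 2 * 1.65114 = 3.30228, which rounds to 3.3023.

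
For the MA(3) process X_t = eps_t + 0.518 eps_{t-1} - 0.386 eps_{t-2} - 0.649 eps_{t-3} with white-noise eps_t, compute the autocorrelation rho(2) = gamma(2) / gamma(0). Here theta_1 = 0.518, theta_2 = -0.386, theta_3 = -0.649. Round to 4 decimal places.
\rho(2) = -0.3928

For an MA(q) process with theta_0 = 1, the autocovariance is
  gamma(k) = sigma^2 * sum_{i=0..q-k} theta_i * theta_{i+k},
and rho(k) = gamma(k) / gamma(0). Sigma^2 cancels.
  numerator   = (1)*(-0.386) + (0.518)*(-0.649) = -0.722182.
  denominator = (1)^2 + (0.518)^2 + (-0.386)^2 + (-0.649)^2 = 1.838521.
  rho(2) = -0.722182 / 1.838521 = -0.3928.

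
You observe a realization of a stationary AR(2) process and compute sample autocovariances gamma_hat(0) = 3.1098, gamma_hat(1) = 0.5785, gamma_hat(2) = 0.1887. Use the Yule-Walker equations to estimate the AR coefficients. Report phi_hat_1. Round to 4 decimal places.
\hat\phi_{1} = 0.1810

The Yule-Walker equations for an AR(p) process read, in matrix form,
  Gamma_p phi = r_p,   with   (Gamma_p)_{ij} = gamma(|i - j|),
                       (r_p)_i = gamma(i),   i,j = 1..p.
Substitute the sample gammas (Toeplitz matrix and right-hand side of size 2):
  Gamma_p = [[3.1098, 0.5785], [0.5785, 3.1098]]
  r_p     = [0.5785, 0.1887]
Written out:
  3.1098 phi_1 + 0.5785 phi_2 = 0.5785
  0.5785 phi_1 + 3.1098 phi_2 = 0.1887
Solve by Cramer's rule:
  det = gamma(0)^2 - gamma(1)^2 = (3.1098)^2 - (0.5785)^2 = 9.67085604 - 0.33466225 = 9.33619379
  phi_hat_1 = [gamma(1) gamma(0) - gamma(1) gamma(2)] / det = [(0.5785)(3.1098) - (0.5785)(0.1887)] / 9.33619379 = 1.68985635 / 9.33619379 = 0.181
  phi_hat_2 = [gamma(0) gamma(2) - gamma(1)^2] / det = [(3.1098)(0.1887) - (0.5785)^2] / 9.33619379 = 0.25215701 / 9.33619379 = 0.027
So phi_hat = [0.1810, 0.0270].
Therefore phi_hat_1 = 0.1810.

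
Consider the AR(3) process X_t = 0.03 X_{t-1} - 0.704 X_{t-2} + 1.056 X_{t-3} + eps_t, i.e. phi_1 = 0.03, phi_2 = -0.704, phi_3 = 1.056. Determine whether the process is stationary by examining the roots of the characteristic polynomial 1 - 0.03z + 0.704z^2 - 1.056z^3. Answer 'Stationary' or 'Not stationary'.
\text{Not stationary}

The AR(p) characteristic polynomial is P(z) = 1 - 0.03z + 0.704z^2 - 1.056z^3.
Stationarity requires all roots to lie outside the unit circle, i.e. |z| > 1 for every root.
Degree 3: look for a simple real root z0 first, then factor out (1 - z/z0) and solve the remaining quadratic.
Testing z0 = 1.25: P(1.25) = 1 + (-0.03)(1.25) + (0.704)(1.25)^2 + (-1.056)(1.25)^3
  = 1 + (-0.0375) + (1.1) + (-2.0625) = 0.  So z_0 = 1.25 is a root, |z_0| = 1.25.
Divide out the factor (1 - 0.8 z) = (1 - z/z0) (since 1/z0 = 0.8):
  P(z) = (1 - 0.8 z)(1 + (0.77) z + (1.32) z^2)
  [check: z-coef 0.77 - (0.8) = -0.03; z^2-coef 1.32 - (0.8)(0.77) = 0.704; z^3-coef -(0.8)(1.32) = -1.056.]
Remaining roots from the quadratic factor 1 + (0.77) z + (1.32) z^2:
  Set 1 + (0.77) z + (1.32) z^2 = 0, i.e. a z^2 + b z + c = 0 with a = 1.32, b = 0.77, c = 1.
  Discriminant D = b^2 - 4ac = (0.77)^2 - 4*(1.32)*1 = 0.5929 - (5.28) = -4.6871.
  D < 0, so the roots are the complex-conjugate pair z = (-b +/- i sqrt(-D)) / (2a) = -0.2917 +/- 0.8201i.
  For a conjugate pair |z|^2 = z * conj(z) = (product of roots) = c/a = 1/(1.32) = 0.757576, so |z| = sqrt(0.757576) = 0.8704 for both roots.
Moduli of all roots: 1.2500, 0.8704, 0.8704.
All moduli strictly greater than 1? No.
Verdict: Not stationary.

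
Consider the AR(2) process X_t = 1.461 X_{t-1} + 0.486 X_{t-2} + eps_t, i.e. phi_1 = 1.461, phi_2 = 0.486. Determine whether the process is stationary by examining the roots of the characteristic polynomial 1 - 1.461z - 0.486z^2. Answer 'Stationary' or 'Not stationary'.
\text{Not stationary}

The AR(p) characteristic polynomial is P(z) = 1 - 1.461z - 0.486z^2.
Stationarity requires all roots to lie outside the unit circle, i.e. |z| > 1 for every root.
Set 1 + (-1.461) z + (-0.486) z^2 = 0, i.e. a z^2 + b z + c = 0 with a = -0.486, b = -1.461, c = 1.
Discriminant D = b^2 - 4ac = (-1.461)^2 - 4*(-0.486)*1 = 2.134521 - (-1.944) = 4.078521.
D >= 0, so the roots are real: z = (-b +/- sqrt(D)) / (2a) = (1.461 +/- 2.019535) / (-0.972).
  z_1 = (1.461 + 2.019535) / (-0.972) = -3.5808,   |z_1| = 3.5808.
  z_2 = (1.461 - 2.019535) / (-0.972) = 0.5746,   |z_2| = 0.5746.
Moduli of all roots: 3.5808, 0.5746.
All moduli strictly greater than 1? No.
Verdict: Not stationary.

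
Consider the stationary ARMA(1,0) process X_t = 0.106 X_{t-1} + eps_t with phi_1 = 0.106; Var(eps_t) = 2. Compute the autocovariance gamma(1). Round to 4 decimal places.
\gamma(1) = 0.2144

Multiply the model equation by X_{t-k} and take expectations. With theta_0 = psi_0 = 1 and psi_j the MA(infinity) weights, this gives
  gamma(k) - sum_i phi_i gamma(k-i) = c_k,
  c_k = sigma^2 * sum_{j=k..q} theta_j psi_{j-k}   (c_k = 0 for k > q),
using gamma(-m) = gamma(m).
Pure AR (q = 0): c_0 = sigma^2 = 2, c_k = 0 for k >= 1.
Equations for k = 0 and k = 1 (AR order 1):
  gamma(0) = phi_1 gamma(1) + c_0
  gamma(1) = phi_1 gamma(0) + c_1
Substituting the second into the first: gamma(0) (1 - phi_1^2) = c_0 + phi_1 c_1, so
  gamma(0) = c_0 / (1 - phi_1^2) = 2 / (1 - (0.106)^2) = 2 / 0.988764 = 2.022727.
  gamma(1) = phi_1 gamma(0) = (0.106)(2.022727) = 0.214409.
Therefore gamma(1) = 0.2144 (to 4 decimal places).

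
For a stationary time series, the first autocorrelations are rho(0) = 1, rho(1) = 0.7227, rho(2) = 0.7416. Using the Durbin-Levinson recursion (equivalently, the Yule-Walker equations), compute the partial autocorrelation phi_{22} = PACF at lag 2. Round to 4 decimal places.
\phi_{22} = 0.4591

The PACF at lag k is phi_{kk}, the last component of the solution
to the Yule-Walker system G_k phi = r_k where
  (G_k)_{ij} = rho(|i - j|), (r_k)_i = rho(i), i,j = 1..k.
Equivalently, Durbin-Levinson gives phi_{kk} iteratively:
  phi_{11} = rho(1)
  phi_{kk} = [rho(k) - sum_{j=1..k-1} phi_{k-1,j} rho(k-j)]
            / [1 - sum_{j=1..k-1} phi_{k-1,j} rho(j)],
  phi_{k,j} = phi_{k-1,j} - phi_{kk} phi_{k-1,k-j},  j = 1..k-1.
Step k = 1:
  phi_11 = rho(1) = 0.7227.
Step k = 2:
  phi_22 = [rho(2) - phi_11 rho(1)] / [1 - phi_11 rho(1)] = [0.7416 - (0.7227)(0.7227)] / [1 - (0.7227)(0.7227)]
         = 0.21930471 / 0.47770471 = 0.4591.
Therefore phi_{22} = 0.4591.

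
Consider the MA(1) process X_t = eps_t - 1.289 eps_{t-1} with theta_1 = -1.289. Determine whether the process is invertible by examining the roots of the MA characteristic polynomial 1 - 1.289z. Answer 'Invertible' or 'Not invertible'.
\text{Not invertible}

The MA(q) characteristic polynomial is P(z) = 1 - 1.289z.
Invertibility requires all roots to lie outside the unit circle, i.e. |z| > 1 for every root.
This is linear in z: 1 + (-1.289) z = 0  =>  z = -1/(-1.289) = 0.775795,  |z| = 0.775795.
Moduli of all roots: 0.7758.
All moduli strictly greater than 1? No.
Verdict: Not invertible.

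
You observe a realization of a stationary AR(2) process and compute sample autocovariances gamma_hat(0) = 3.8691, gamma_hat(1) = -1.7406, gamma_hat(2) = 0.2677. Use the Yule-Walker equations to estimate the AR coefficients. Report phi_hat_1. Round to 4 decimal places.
\hat\phi_{1} = -0.5250

The Yule-Walker equations for an AR(p) process read, in matrix form,
  Gamma_p phi = r_p,   with   (Gamma_p)_{ij} = gamma(|i - j|),
                       (r_p)_i = gamma(i),   i,j = 1..p.
Substitute the sample gammas (Toeplitz matrix and right-hand side of size 2):
  Gamma_p = [[3.8691, -1.7406], [-1.7406, 3.8691]]
  r_p     = [-1.7406, 0.2677]
Written out:
  3.8691 phi_1 - 1.7406 phi_2 = -1.7406
  -1.7406 phi_1 + 3.8691 phi_2 = 0.2677
Solve by Cramer's rule:
  det = gamma(0)^2 - gamma(1)^2 = (3.8691)^2 - (-1.7406)^2 = 14.96993481 - 3.02968836 = 11.94024645
  phi_hat_1 = [gamma(1) gamma(0) - gamma(1) gamma(2)] / det = [(-1.7406)(3.8691) - (-1.7406)(0.2677)] / 11.94024645 = -6.26859684 / 11.94024645 = -0.525
  phi_hat_2 = [gamma(0) gamma(2) - gamma(1)^2] / det = [(3.8691)(0.2677) - (-1.7406)^2] / 11.94024645 = -1.99393029 / 11.94024645 = -0.167
So phi_hat = [-0.5250, -0.1670].
Therefore phi_hat_1 = -0.5250.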